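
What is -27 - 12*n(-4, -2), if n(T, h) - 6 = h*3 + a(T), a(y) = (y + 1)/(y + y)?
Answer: -63/2 ≈ -31.500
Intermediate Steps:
a(y) = (1 + y)/(2*y) (a(y) = (1 + y)/((2*y)) = (1 + y)*(1/(2*y)) = (1 + y)/(2*y))
n(T, h) = 6 + 3*h + (1 + T)/(2*T) (n(T, h) = 6 + (h*3 + (1 + T)/(2*T)) = 6 + (3*h + (1 + T)/(2*T)) = 6 + 3*h + (1 + T)/(2*T))
-27 - 12*n(-4, -2) = -27 - 12*(13/2 + (½)/(-4) + 3*(-2)) = -27 - 12*(13/2 + (½)*(-¼) - 6) = -27 - 12*(13/2 - ⅛ - 6) = -27 - 12*3/8 = -27 - 9/2 = -63/2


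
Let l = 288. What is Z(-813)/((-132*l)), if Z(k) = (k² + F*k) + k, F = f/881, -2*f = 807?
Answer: -35268211/2029824 ≈ -17.375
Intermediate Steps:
f = -807/2 (f = -½*807 = -807/2 ≈ -403.50)
F = -807/1762 (F = -807/2/881 = -807/2*1/881 = -807/1762 ≈ -0.45800)
Z(k) = k² + 955*k/1762 (Z(k) = (k² - 807*k/1762) + k = k² + 955*k/1762)
Z(-813)/((-132*l)) = ((1/1762)*(-813)*(955 + 1762*(-813)))/((-132*288)) = ((1/1762)*(-813)*(955 - 1432506))/(-38016) = ((1/1762)*(-813)*(-1431551))*(-1/38016) = (1163850963/1762)*(-1/38016) = -35268211/2029824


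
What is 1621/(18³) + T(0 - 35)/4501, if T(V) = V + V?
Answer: 983983/3749976 ≈ 0.26240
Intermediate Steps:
T(V) = 2*V
1621/(18³) + T(0 - 35)/4501 = 1621/(18³) + (2*(0 - 35))/4501 = 1621/5832 + (2*(-35))*(1/4501) = 1621*(1/5832) - 70*1/4501 = 1621/5832 - 10/643 = 983983/3749976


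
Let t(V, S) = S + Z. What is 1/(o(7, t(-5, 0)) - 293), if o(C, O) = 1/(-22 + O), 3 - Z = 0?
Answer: -19/5568 ≈ -0.0034124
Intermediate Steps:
Z = 3 (Z = 3 - 1*0 = 3 + 0 = 3)
t(V, S) = 3 + S (t(V, S) = S + 3 = 3 + S)
1/(o(7, t(-5, 0)) - 293) = 1/(1/(-22 + (3 + 0)) - 293) = 1/(1/(-22 + 3) - 293) = 1/(1/(-19) - 293) = 1/(-1/19 - 293) = 1/(-5568/19) = -19/5568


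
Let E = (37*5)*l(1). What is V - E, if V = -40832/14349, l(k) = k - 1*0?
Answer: -2695397/14349 ≈ -187.85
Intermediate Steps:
l(k) = k (l(k) = k + 0 = k)
V = -40832/14349 (V = -40832*1/14349 = -40832/14349 ≈ -2.8456)
E = 185 (E = (37*5)*1 = 185*1 = 185)
V - E = -40832/14349 - 1*185 = -40832/14349 - 185 = -2695397/14349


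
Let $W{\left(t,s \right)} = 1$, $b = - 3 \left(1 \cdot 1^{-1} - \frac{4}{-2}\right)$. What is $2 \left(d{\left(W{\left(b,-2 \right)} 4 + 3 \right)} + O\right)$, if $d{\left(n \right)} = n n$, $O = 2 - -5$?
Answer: $112$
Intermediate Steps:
$b = -9$ ($b = - 3 \left(1 \cdot 1 - -2\right) = - 3 \left(1 + 2\right) = \left(-3\right) 3 = -9$)
$O = 7$ ($O = 2 + 5 = 7$)
$d{\left(n \right)} = n^{2}$
$2 \left(d{\left(W{\left(b,-2 \right)} 4 + 3 \right)} + O\right) = 2 \left(\left(1 \cdot 4 + 3\right)^{2} + 7\right) = 2 \left(\left(4 + 3\right)^{2} + 7\right) = 2 \left(7^{2} + 7\right) = 2 \left(49 + 7\right) = 2 \cdot 56 = 112$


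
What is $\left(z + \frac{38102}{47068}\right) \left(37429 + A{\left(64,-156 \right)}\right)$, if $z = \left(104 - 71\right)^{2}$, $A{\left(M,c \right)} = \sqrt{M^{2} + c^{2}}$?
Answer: $\frac{137137594219}{3362} + \frac{51295154 \sqrt{1777}}{11767} \approx 4.0974 \cdot 10^{7}$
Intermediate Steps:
$z = 1089$ ($z = 33^{2} = 1089$)
$\left(z + \frac{38102}{47068}\right) \left(37429 + A{\left(64,-156 \right)}\right) = \left(1089 + \frac{38102}{47068}\right) \left(37429 + \sqrt{64^{2} + \left(-156\right)^{2}}\right) = \left(1089 + 38102 \cdot \frac{1}{47068}\right) \left(37429 + \sqrt{4096 + 24336}\right) = \left(1089 + \frac{19051}{23534}\right) \left(37429 + \sqrt{28432}\right) = \frac{25647577 \left(37429 + 4 \sqrt{1777}\right)}{23534} = \frac{137137594219}{3362} + \frac{51295154 \sqrt{1777}}{11767}$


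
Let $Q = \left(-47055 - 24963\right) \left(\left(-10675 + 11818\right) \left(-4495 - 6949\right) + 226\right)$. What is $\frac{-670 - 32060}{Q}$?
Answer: $- \frac{5455}{157002432798} \approx -3.4745 \cdot 10^{-8}$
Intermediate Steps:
$Q = 942014596788$ ($Q = - 72018 \left(1143 \left(-11444\right) + 226\right) = - 72018 \left(-13080492 + 226\right) = \left(-72018\right) \left(-13080266\right) = 942014596788$)
$\frac{-670 - 32060}{Q} = \frac{-670 - 32060}{942014596788} = \left(-670 - 32060\right) \frac{1}{942014596788} = \left(-32730\right) \frac{1}{942014596788} = - \frac{5455}{157002432798}$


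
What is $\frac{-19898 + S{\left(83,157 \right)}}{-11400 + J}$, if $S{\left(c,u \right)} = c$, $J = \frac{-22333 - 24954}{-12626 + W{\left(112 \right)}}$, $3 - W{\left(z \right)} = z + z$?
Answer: $\frac{254563305}{146408513} \approx 1.7387$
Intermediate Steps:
$W{\left(z \right)} = 3 - 2 z$ ($W{\left(z \right)} = 3 - \left(z + z\right) = 3 - 2 z$)
$J = \frac{47287}{12847}$ ($J = \frac{-22333 - 24954}{-12626 + \left(3 - 224\right)} = - \frac{47287}{-12626 + \left(3 - 224\right)} = - \frac{47287}{-12626 - 221} = - \frac{47287}{-12847} = \left(-47287\right) \left(- \frac{1}{12847}\right) = \frac{47287}{12847} \approx 3.6808$)
$\frac{-19898 + S{\left(83,157 \right)}}{-11400 + J} = \frac{-19898 + 83}{-11400 + \frac{47287}{12847}} = - \frac{19815}{- \frac{146408513}{12847}} = \left(-19815\right) \left(- \frac{12847}{146408513}\right) = \frac{254563305}{146408513}$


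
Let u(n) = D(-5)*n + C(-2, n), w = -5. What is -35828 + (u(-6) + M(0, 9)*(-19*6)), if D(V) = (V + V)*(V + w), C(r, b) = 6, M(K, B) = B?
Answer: -37448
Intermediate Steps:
D(V) = 2*V*(-5 + V) (D(V) = (V + V)*(V - 5) = (2*V)*(-5 + V) = 2*V*(-5 + V))
u(n) = 6 + 100*n (u(n) = (2*(-5)*(-5 - 5))*n + 6 = (2*(-5)*(-10))*n + 6 = 100*n + 6 = 6 + 100*n)
-35828 + (u(-6) + M(0, 9)*(-19*6)) = -35828 + ((6 + 100*(-6)) + 9*(-19*6)) = -35828 + ((6 - 600) + 9*(-114)) = -35828 + (-594 - 1026) = -35828 - 1620 = -37448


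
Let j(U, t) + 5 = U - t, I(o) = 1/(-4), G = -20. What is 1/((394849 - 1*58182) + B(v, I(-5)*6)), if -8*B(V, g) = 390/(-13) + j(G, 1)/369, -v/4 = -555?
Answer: 369/124231510 ≈ 2.9703e-6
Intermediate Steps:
v = 2220 (v = -4*(-555) = 2220)
I(o) = -¼
j(U, t) = -5 + U - t (j(U, t) = -5 + (U - t) = -5 + U - t)
B(V, g) = 1387/369 (B(V, g) = -(390/(-13) + (-5 - 20 - 1*1)/369)/8 = -(390*(-1/13) + (-5 - 20 - 1)*(1/369))/8 = -(-30 - 26*1/369)/8 = -(-30 - 26/369)/8 = -⅛*(-11096/369) = 1387/369)
1/((394849 - 1*58182) + B(v, I(-5)*6)) = 1/((394849 - 1*58182) + 1387/369) = 1/((394849 - 58182) + 1387/369) = 1/(336667 + 1387/369) = 1/(124231510/369) = 369/124231510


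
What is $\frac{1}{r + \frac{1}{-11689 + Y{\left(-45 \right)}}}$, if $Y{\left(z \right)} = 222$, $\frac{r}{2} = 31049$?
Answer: $\frac{11467}{712077765} \approx 1.6104 \cdot 10^{-5}$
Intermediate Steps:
$r = 62098$ ($r = 2 \cdot 31049 = 62098$)
$\frac{1}{r + \frac{1}{-11689 + Y{\left(-45 \right)}}} = \frac{1}{62098 + \frac{1}{-11689 + 222}} = \frac{1}{62098 + \frac{1}{-11467}} = \frac{1}{62098 - \frac{1}{11467}} = \frac{1}{\frac{712077765}{11467}} = \frac{11467}{712077765}$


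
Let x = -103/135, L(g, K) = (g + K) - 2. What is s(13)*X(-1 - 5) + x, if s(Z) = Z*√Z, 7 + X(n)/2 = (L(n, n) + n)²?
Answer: -103/135 + 10218*√13 ≈ 36841.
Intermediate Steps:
L(g, K) = -2 + K + g (L(g, K) = (K + g) - 2 = -2 + K + g)
X(n) = -14 + 2*(-2 + 3*n)² (X(n) = -14 + 2*((-2 + n + n) + n)² = -14 + 2*((-2 + 2*n) + n)² = -14 + 2*(-2 + 3*n)²)
x = -103/135 (x = -103*1/135 = -103/135 ≈ -0.76296)
s(Z) = Z^(3/2)
s(13)*X(-1 - 5) + x = 13^(3/2)*(-14 + 2*(-2 + 3*(-1 - 5))²) - 103/135 = (13*√13)*(-14 + 2*(-2 + 3*(-6))²) - 103/135 = (13*√13)*(-14 + 2*(-2 - 18)²) - 103/135 = (13*√13)*(-14 + 2*(-20)²) - 103/135 = (13*√13)*(-14 + 2*400) - 103/135 = (13*√13)*(-14 + 800) - 103/135 = (13*√13)*786 - 103/135 = 10218*√13 - 103/135 = -103/135 + 10218*√13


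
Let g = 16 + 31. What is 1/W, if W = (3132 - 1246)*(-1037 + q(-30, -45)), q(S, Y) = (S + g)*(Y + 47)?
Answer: -1/1891658 ≈ -5.2864e-7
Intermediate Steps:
g = 47
q(S, Y) = (47 + S)*(47 + Y) (q(S, Y) = (S + 47)*(Y + 47) = (47 + S)*(47 + Y))
W = -1891658 (W = (3132 - 1246)*(-1037 + (2209 + 47*(-30) + 47*(-45) - 30*(-45))) = 1886*(-1037 + (2209 - 1410 - 2115 + 1350)) = 1886*(-1037 + 34) = 1886*(-1003) = -1891658)
1/W = 1/(-1891658) = -1/1891658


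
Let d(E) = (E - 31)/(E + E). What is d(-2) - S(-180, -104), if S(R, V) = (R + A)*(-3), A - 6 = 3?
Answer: -2019/4 ≈ -504.75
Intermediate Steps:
A = 9 (A = 6 + 3 = 9)
d(E) = (-31 + E)/(2*E) (d(E) = (-31 + E)/((2*E)) = (-31 + E)*(1/(2*E)) = (-31 + E)/(2*E))
S(R, V) = -27 - 3*R (S(R, V) = (R + 9)*(-3) = (9 + R)*(-3) = -27 - 3*R)
d(-2) - S(-180, -104) = (½)*(-31 - 2)/(-2) - (-27 - 3*(-180)) = (½)*(-½)*(-33) - (-27 + 540) = 33/4 - 1*513 = 33/4 - 513 = -2019/4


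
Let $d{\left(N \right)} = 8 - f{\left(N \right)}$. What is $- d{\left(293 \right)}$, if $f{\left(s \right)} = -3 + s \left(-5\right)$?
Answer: $-1476$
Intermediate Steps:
$f{\left(s \right)} = -3 - 5 s$
$d{\left(N \right)} = 11 + 5 N$ ($d{\left(N \right)} = 8 - \left(-3 - 5 N\right) = 8 + \left(3 + 5 N\right) = 11 + 5 N$)
$- d{\left(293 \right)} = - (11 + 5 \cdot 293) = - (11 + 1465) = \left(-1\right) 1476 = -1476$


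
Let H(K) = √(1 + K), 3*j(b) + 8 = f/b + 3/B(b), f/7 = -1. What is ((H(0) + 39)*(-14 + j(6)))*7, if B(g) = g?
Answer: -42560/9 ≈ -4728.9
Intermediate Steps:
f = -7 (f = 7*(-1) = -7)
j(b) = -8/3 - 4/(3*b) (j(b) = -8/3 + (-7/b + 3/b)/3 = -8/3 + (-4/b)/3 = -8/3 - 4/(3*b))
((H(0) + 39)*(-14 + j(6)))*7 = ((√(1 + 0) + 39)*(-14 + (4/3)*(-1 - 2*6)/6))*7 = ((√1 + 39)*(-14 + (4/3)*(⅙)*(-1 - 12)))*7 = ((1 + 39)*(-14 + (4/3)*(⅙)*(-13)))*7 = (40*(-14 - 26/9))*7 = (40*(-152/9))*7 = -6080/9*7 = -42560/9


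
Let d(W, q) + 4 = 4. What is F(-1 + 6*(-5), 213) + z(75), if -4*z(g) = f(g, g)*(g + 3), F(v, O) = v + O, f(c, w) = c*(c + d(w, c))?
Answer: -219011/2 ≈ -1.0951e+5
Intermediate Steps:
d(W, q) = 0 (d(W, q) = -4 + 4 = 0)
f(c, w) = c² (f(c, w) = c*(c + 0) = c*c = c²)
F(v, O) = O + v
z(g) = -g²*(3 + g)/4 (z(g) = -g²*(g + 3)/4 = -g²*(3 + g)/4)
F(-1 + 6*(-5), 213) + z(75) = (213 + (-1 + 6*(-5))) + (¼)*75²*(-3 - 1*75) = (213 + (-1 - 30)) + (¼)*5625*(-3 - 75) = (213 - 31) + (¼)*5625*(-78) = 182 - 219375/2 = -219011/2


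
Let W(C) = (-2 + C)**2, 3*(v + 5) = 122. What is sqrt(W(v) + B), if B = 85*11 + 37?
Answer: sqrt(18949)/3 ≈ 45.885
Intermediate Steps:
v = 107/3 (v = -5 + (1/3)*122 = -5 + 122/3 = 107/3 ≈ 35.667)
B = 972 (B = 935 + 37 = 972)
sqrt(W(v) + B) = sqrt((-2 + 107/3)**2 + 972) = sqrt((101/3)**2 + 972) = sqrt(10201/9 + 972) = sqrt(18949/9) = sqrt(18949)/3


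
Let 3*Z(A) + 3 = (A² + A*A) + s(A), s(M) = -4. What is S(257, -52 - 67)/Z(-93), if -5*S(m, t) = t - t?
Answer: 0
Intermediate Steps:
S(m, t) = 0 (S(m, t) = -(t - t)/5 = -⅕*0 = 0)
Z(A) = -7/3 + 2*A²/3 (Z(A) = -1 + ((A² + A*A) - 4)/3 = -1 + ((A² + A²) - 4)/3 = -1 + (2*A² - 4)/3 = -1 + (-4 + 2*A²)/3 = -1 + (-4/3 + 2*A²/3) = -7/3 + 2*A²/3)
S(257, -52 - 67)/Z(-93) = 0/(-7/3 + (⅔)*(-93)²) = 0/(-7/3 + (⅔)*8649) = 0/(-7/3 + 5766) = 0/(17291/3) = 0*(3/17291) = 0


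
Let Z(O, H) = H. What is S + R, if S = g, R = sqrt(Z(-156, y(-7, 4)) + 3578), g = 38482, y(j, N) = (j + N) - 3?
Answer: 38482 + 2*sqrt(893) ≈ 38542.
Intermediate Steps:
y(j, N) = -3 + N + j (y(j, N) = (N + j) - 3 = -3 + N + j)
R = 2*sqrt(893) (R = sqrt((-3 + 4 - 7) + 3578) = sqrt(-6 + 3578) = sqrt(3572) = 2*sqrt(893) ≈ 59.766)
S = 38482
S + R = 38482 + 2*sqrt(893)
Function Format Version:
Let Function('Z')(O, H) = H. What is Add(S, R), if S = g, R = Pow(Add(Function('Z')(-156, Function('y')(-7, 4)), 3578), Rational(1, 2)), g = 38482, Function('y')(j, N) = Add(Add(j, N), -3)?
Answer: Add(38482, Mul(2, Pow(893, Rational(1, 2)))) ≈ 38542.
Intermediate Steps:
Function('y')(j, N) = Add(-3, N, j) (Function('y')(j, N) = Add(Add(N, j), -3) = Add(-3, N, j))
R = Mul(2, Pow(893, Rational(1, 2))) (R = Pow(Add(Add(-3, 4, -7), 3578), Rational(1, 2)) = Pow(Add(-6, 3578), Rational(1, 2)) = Pow(3572, Rational(1, 2)) = Mul(2, Pow(893, Rational(1, 2))) ≈ 59.766)
S = 38482
Add(S, R) = Add(38482, Mul(2, Pow(893, Rational(1, 2))))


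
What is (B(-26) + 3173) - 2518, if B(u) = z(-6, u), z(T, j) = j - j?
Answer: 655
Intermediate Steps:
z(T, j) = 0
B(u) = 0
(B(-26) + 3173) - 2518 = (0 + 3173) - 2518 = 3173 - 2518 = 655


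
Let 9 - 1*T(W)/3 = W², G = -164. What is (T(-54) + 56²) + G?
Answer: -5749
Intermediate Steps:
T(W) = 27 - 3*W²
(T(-54) + 56²) + G = ((27 - 3*(-54)²) + 56²) - 164 = ((27 - 3*2916) + 3136) - 164 = ((27 - 8748) + 3136) - 164 = (-8721 + 3136) - 164 = -5585 - 164 = -5749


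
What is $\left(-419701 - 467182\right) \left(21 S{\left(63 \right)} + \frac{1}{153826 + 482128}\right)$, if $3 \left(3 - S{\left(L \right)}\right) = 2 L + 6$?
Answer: $\frac{485618456493019}{635954} \approx 7.6361 \cdot 10^{8}$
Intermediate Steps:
$S{\left(L \right)} = 1 - \frac{2 L}{3}$ ($S{\left(L \right)} = 3 - \frac{2 L + 6}{3} = 3 - \frac{6 + 2 L}{3} = 3 - \left(2 + \frac{2 L}{3}\right) = 1 - \frac{2 L}{3}$)
$\left(-419701 - 467182\right) \left(21 S{\left(63 \right)} + \frac{1}{153826 + 482128}\right) = \left(-419701 - 467182\right) \left(21 \left(1 - 42\right) + \frac{1}{153826 + 482128}\right) = - 886883 \left(21 \left(1 - 42\right) + \frac{1}{635954}\right) = - 886883 \left(21 \left(-41\right) + \frac{1}{635954}\right) = - 886883 \left(-861 + \frac{1}{635954}\right) = \left(-886883\right) \left(- \frac{547556393}{635954}\right) = \frac{485618456493019}{635954}$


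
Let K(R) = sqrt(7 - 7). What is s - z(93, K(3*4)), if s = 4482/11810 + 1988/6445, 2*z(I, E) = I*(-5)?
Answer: 3549841379/15223090 ≈ 233.19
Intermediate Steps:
K(R) = 0 (K(R) = sqrt(0) = 0)
z(I, E) = -5*I/2 (z(I, E) = (I*(-5))/2 = (-5*I)/2 = -5*I/2)
s = 5236477/7611545 (s = 4482*(1/11810) + 1988*(1/6445) = 2241/5905 + 1988/6445 = 5236477/7611545 ≈ 0.68797)
s - z(93, K(3*4)) = 5236477/7611545 - (-5)*93/2 = 5236477/7611545 - 1*(-465/2) = 5236477/7611545 + 465/2 = 3549841379/15223090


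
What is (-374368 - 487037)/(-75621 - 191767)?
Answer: 861405/267388 ≈ 3.2216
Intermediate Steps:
(-374368 - 487037)/(-75621 - 191767) = -861405/(-267388) = -861405*(-1/267388) = 861405/267388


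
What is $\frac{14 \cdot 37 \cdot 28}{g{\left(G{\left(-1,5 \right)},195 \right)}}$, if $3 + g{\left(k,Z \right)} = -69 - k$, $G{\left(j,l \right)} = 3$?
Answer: $- \frac{14504}{75} \approx -193.39$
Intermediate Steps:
$g{\left(k,Z \right)} = -72 - k$ ($g{\left(k,Z \right)} = -3 - \left(69 + k\right) = -72 - k$)
$\frac{14 \cdot 37 \cdot 28}{g{\left(G{\left(-1,5 \right)},195 \right)}} = \frac{14 \cdot 37 \cdot 28}{-72 - 3} = \frac{518 \cdot 28}{-72 - 3} = \frac{14504}{-75} = 14504 \left(- \frac{1}{75}\right) = - \frac{14504}{75}$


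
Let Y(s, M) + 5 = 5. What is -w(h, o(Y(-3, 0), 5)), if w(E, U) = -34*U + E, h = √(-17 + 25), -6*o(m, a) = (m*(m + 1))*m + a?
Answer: -85/3 - 2*√2 ≈ -31.162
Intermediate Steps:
Y(s, M) = 0 (Y(s, M) = -5 + 5 = 0)
o(m, a) = -a/6 - m²*(1 + m)/6 (o(m, a) = -((m*(m + 1))*m + a)/6 = -((m*(1 + m))*m + a)/6 = -(m²*(1 + m) + a)/6 = -(a + m²*(1 + m))/6 = -a/6 - m²*(1 + m)/6)
h = 2*√2 (h = √8 = 2*√2 ≈ 2.8284)
w(E, U) = E - 34*U
-w(h, o(Y(-3, 0), 5)) = -(2*√2 - 34*(-⅙*5 - ⅙*0² - ⅙*0³)) = -(2*√2 - 34*(-⅚ - ⅙*0 - ⅙*0)) = -(2*√2 - 34*(-⅚ + 0 + 0)) = -(2*√2 - 34*(-⅚)) = -(2*√2 + 85/3) = -(85/3 + 2*√2) = -85/3 - 2*√2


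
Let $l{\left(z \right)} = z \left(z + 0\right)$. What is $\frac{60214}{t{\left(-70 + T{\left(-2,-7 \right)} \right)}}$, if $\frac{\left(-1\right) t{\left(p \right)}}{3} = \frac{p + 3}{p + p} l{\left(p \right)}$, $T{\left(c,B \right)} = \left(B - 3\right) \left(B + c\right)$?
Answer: $- \frac{1309}{15} \approx -87.267$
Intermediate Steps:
$T{\left(c,B \right)} = \left(-3 + B\right) \left(B + c\right)$
$l{\left(z \right)} = z^{2}$ ($l{\left(z \right)} = z z = z^{2}$)
$t{\left(p \right)} = - \frac{3 p \left(3 + p\right)}{2}$ ($t{\left(p \right)} = - 3 \frac{p + 3}{p + p} p^{2} = - 3 \frac{3 + p}{2 p} p^{2} = - 3 \frac{p \left(3 + p\right)}{2} = - \frac{3 p \left(3 + p\right)}{2}$)
$\frac{60214}{t{\left(-70 + T{\left(-2,-7 \right)} \right)}} = \frac{60214}{\left(- \frac{3}{2}\right) \left(-70 - \left(-41 - 49\right)\right) \left(3 - -20\right)} = \frac{60214}{\left(- \frac{3}{2}\right) \left(-70 + \left(49 + 21 + 6 + 14\right)\right) \left(3 + \left(-70 + \left(49 + 21 + 6 + 14\right)\right)\right)} = \frac{60214}{\left(- \frac{3}{2}\right) \left(-70 + 90\right) \left(3 + \left(-70 + 90\right)\right)} = \frac{60214}{\left(- \frac{3}{2}\right) 20 \left(3 + 20\right)} = \frac{60214}{\left(- \frac{3}{2}\right) 20 \cdot 23} = \frac{60214}{-690} = 60214 \left(- \frac{1}{690}\right) = - \frac{1309}{15}$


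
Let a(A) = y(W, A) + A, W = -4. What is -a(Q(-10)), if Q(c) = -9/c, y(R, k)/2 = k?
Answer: -27/10 ≈ -2.7000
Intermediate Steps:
y(R, k) = 2*k
a(A) = 3*A (a(A) = 2*A + A = 3*A)
-a(Q(-10)) = -3*(-9/(-10)) = -3*(-9*(-1/10)) = -3*9/10 = -1*27/10 = -27/10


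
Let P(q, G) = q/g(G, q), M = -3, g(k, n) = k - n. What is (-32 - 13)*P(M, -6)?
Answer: -45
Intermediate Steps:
P(q, G) = q/(G - q)
(-32 - 13)*P(M, -6) = (-32 - 13)*(-3/(-6 - 1*(-3))) = -(-135)/(-6 + 3) = -(-135)/(-3) = -(-135)*(-1)/3 = -45*1 = -45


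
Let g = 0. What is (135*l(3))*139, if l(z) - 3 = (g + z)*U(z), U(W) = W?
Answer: 225180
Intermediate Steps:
l(z) = 3 + z**2 (l(z) = 3 + (0 + z)*z = 3 + z*z = 3 + z**2)
(135*l(3))*139 = (135*(3 + 3**2))*139 = (135*(3 + 9))*139 = (135*12)*139 = 1620*139 = 225180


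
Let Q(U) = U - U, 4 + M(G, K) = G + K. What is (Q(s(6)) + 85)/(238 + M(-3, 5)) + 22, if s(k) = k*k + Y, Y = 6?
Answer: 5277/236 ≈ 22.360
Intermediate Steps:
s(k) = 6 + k² (s(k) = k*k + 6 = k² + 6 = 6 + k²)
M(G, K) = -4 + G + K (M(G, K) = -4 + (G + K) = -4 + G + K)
Q(U) = 0
(Q(s(6)) + 85)/(238 + M(-3, 5)) + 22 = (0 + 85)/(238 + (-4 - 3 + 5)) + 22 = 85/(238 - 2) + 22 = 85/236 + 22 = 5277/236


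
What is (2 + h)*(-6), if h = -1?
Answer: -6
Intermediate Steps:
(2 + h)*(-6) = (2 - 1)*(-6) = 1*(-6) = -6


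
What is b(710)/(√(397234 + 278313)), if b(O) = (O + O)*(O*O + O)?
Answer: 716830200*√675547/675547 ≈ 8.7215e+5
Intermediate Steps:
b(O) = 2*O*(O + O²) (b(O) = (2*O)*(O² + O) = (2*O)*(O + O²) = 2*O*(O + O²))
b(710)/(√(397234 + 278313)) = (2*710²*(1 + 710))/(√(397234 + 278313)) = (2*504100*711)/(√675547) = 716830200*(√675547/675547) = 716830200*√675547/675547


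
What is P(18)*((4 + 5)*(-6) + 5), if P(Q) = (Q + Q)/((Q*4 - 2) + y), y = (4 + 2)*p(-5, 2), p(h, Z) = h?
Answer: -441/10 ≈ -44.100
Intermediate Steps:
y = -30 (y = (4 + 2)*(-5) = 6*(-5) = -30)
P(Q) = 2*Q/(-32 + 4*Q) (P(Q) = (Q + Q)/((Q*4 - 2) - 30) = (2*Q)/((4*Q - 2) - 30) = (2*Q)/((-2 + 4*Q) - 30) = (2*Q)/(-32 + 4*Q) = 2*Q/(-32 + 4*Q))
P(18)*((4 + 5)*(-6) + 5) = ((½)*18/(-8 + 18))*((4 + 5)*(-6) + 5) = ((½)*18/10)*(9*(-6) + 5) = ((½)*18*(⅒))*(-54 + 5) = (9/10)*(-49) = -441/10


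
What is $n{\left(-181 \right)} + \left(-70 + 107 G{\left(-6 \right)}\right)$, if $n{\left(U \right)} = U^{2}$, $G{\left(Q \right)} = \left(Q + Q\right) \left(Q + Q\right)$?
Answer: $48099$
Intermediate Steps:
$G{\left(Q \right)} = 4 Q^{2}$ ($G{\left(Q \right)} = 2 Q 2 Q = 4 Q^{2}$)
$n{\left(-181 \right)} + \left(-70 + 107 G{\left(-6 \right)}\right) = \left(-181\right)^{2} - \left(70 - 107 \cdot 4 \left(-6\right)^{2}\right) = 32761 - \left(70 - 107 \cdot 4 \cdot 36\right) = 32761 + \left(-70 + 107 \cdot 144\right) = 32761 + \left(-70 + 15408\right) = 32761 + 15338 = 48099$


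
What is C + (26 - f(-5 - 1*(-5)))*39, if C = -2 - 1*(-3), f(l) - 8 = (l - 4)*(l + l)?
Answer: 703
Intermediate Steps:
f(l) = 8 + 2*l*(-4 + l) (f(l) = 8 + (l - 4)*(l + l) = 8 + (-4 + l)*(2*l) = 8 + 2*l*(-4 + l))
C = 1 (C = -2 + 3 = 1)
C + (26 - f(-5 - 1*(-5)))*39 = 1 + (26 - (8 - 8*(-5 - 1*(-5)) + 2*(-5 - 1*(-5))²))*39 = 1 + (26 - (8 - 8*(-5 + 5) + 2*(-5 + 5)²))*39 = 1 + (26 - (8 - 8*0 + 2*0²))*39 = 1 + (26 - (8 + 0 + 2*0))*39 = 1 + (26 - (8 + 0 + 0))*39 = 1 + (26 - 1*8)*39 = 1 + (26 - 8)*39 = 1 + 18*39 = 1 + 702 = 703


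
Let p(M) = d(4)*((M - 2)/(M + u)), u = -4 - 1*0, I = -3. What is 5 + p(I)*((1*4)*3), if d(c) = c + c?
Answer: 515/7 ≈ 73.571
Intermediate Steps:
u = -4 (u = -4 + 0 = -4)
d(c) = 2*c
p(M) = 8*(-2 + M)/(-4 + M) (p(M) = (2*4)*((M - 2)/(M - 4)) = 8*((-2 + M)/(-4 + M)) = 8*(-2 + M)/(-4 + M))
5 + p(I)*((1*4)*3) = 5 + (8*(-2 - 3)/(-4 - 3))*((1*4)*3) = 5 + (8*(-5)/(-7))*(4*3) = 5 + (8*(-⅐)*(-5))*12 = 5 + (40/7)*12 = 5 + 480/7 = 515/7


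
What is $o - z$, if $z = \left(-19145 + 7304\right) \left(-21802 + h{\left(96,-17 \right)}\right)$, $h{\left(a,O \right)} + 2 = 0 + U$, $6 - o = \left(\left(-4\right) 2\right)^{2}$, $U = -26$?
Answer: $-258489088$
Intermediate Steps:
$o = -58$ ($o = 6 - \left(\left(-4\right) 2\right)^{2} = 6 - \left(-8\right)^{2} = 6 - 64 = -58$)
$h{\left(a,O \right)} = -28$ ($h{\left(a,O \right)} = -2 + \left(0 - 26\right) = -2 - 26 = -28$)
$z = 258489030$ ($z = \left(-19145 + 7304\right) \left(-21802 - 28\right) = \left(-11841\right) \left(-21830\right) = 258489030$)
$o - z = -58 - 258489030 = -258489088$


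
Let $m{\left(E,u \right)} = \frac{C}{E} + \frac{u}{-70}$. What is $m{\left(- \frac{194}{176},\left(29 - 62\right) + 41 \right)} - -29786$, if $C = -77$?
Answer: $\frac{101360242}{3395} \approx 29856.0$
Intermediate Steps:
$m{\left(E,u \right)} = - \frac{77}{E} - \frac{u}{70}$ ($m{\left(E,u \right)} = - \frac{77}{E} + \frac{u}{-70} = - \frac{77}{E} + u \left(- \frac{1}{70}\right) = - \frac{77}{E} - \frac{u}{70}$)
$m{\left(- \frac{194}{176},\left(29 - 62\right) + 41 \right)} - -29786 = \left(- \frac{77}{\left(-194\right) \frac{1}{176}} - \frac{\left(29 - 62\right) + 41}{70}\right) - -29786 = \left(- \frac{77}{\left(-194\right) \frac{1}{176}} - \frac{-33 + 41}{70}\right) + 29786 = \left(- \frac{77}{- \frac{97}{88}} - \frac{4}{35}\right) + 29786 = \left(\left(-77\right) \left(- \frac{88}{97}\right) - \frac{4}{35}\right) + 29786 = \left(\frac{6776}{97} - \frac{4}{35}\right) + 29786 = \frac{236772}{3395} + 29786 = \frac{101360242}{3395}$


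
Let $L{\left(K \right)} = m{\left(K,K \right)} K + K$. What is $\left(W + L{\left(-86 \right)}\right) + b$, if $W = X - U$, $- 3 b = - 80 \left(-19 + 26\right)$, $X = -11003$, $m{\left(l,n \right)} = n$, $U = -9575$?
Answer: $\frac{18206}{3} \approx 6068.7$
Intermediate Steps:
$L{\left(K \right)} = K + K^{2}$ ($L{\left(K \right)} = K K + K = K^{2} + K = K + K^{2}$)
$b = \frac{560}{3}$ ($b = - \frac{\left(-80\right) \left(-19 + 26\right)}{3} = - \frac{\left(-80\right) 7}{3} = \left(- \frac{1}{3}\right) \left(-560\right) = \frac{560}{3} \approx 186.67$)
$W = -1428$ ($W = -11003 - -9575 = -11003 + 9575 = -1428$)
$\left(W + L{\left(-86 \right)}\right) + b = \left(-1428 - 86 \left(1 - 86\right)\right) + \frac{560}{3} = \left(-1428 - -7310\right) + \frac{560}{3} = \left(-1428 + 7310\right) + \frac{560}{3} = 5882 + \frac{560}{3} = \frac{18206}{3}$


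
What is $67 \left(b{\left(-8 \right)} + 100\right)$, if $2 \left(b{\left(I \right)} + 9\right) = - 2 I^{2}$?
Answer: $1809$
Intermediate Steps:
$b{\left(I \right)} = -9 - I^{2}$ ($b{\left(I \right)} = -9 + \frac{\left(-2\right) I^{2}}{2} = -9 - I^{2}$)
$67 \left(b{\left(-8 \right)} + 100\right) = 67 \left(\left(-9 - \left(-8\right)^{2}\right) + 100\right) = 67 \left(\left(-9 - 64\right) + 100\right) = 67 \left(-73 + 100\right) = 67 \cdot 27 = 1809$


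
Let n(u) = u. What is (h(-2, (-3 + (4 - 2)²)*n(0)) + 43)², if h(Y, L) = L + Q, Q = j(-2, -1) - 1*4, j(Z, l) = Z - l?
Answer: 1444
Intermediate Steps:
Q = -5 (Q = (-2 - 1*(-1)) - 1*4 = (-2 + 1) - 4 = -1 - 4 = -5)
h(Y, L) = -5 + L (h(Y, L) = L - 5 = -5 + L)
(h(-2, (-3 + (4 - 2)²)*n(0)) + 43)² = ((-5 + (-3 + (4 - 2)²)*0) + 43)² = ((-5 + (-3 + 2²)*0) + 43)² = ((-5 + (-3 + 4)*0) + 43)² = ((-5 + 1*0) + 43)² = ((-5 + 0) + 43)² = (-5 + 43)² = 38² = 1444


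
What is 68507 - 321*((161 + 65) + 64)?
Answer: -24583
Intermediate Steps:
68507 - 321*((161 + 65) + 64) = 68507 - 321*(226 + 64) = 68507 - 321*290 = 68507 - 93090 = -24583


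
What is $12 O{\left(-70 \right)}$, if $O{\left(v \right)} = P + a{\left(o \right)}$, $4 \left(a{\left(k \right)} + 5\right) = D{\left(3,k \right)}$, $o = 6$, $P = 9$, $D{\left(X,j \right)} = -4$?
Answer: $36$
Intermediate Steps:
$a{\left(k \right)} = -6$ ($a{\left(k \right)} = -5 + \frac{1}{4} \left(-4\right) = -5 - 1 = -6$)
$O{\left(v \right)} = 3$ ($O{\left(v \right)} = 9 - 6 = 3$)
$12 O{\left(-70 \right)} = 12 \cdot 3 = 36$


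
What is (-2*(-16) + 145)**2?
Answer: 31329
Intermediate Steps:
(-2*(-16) + 145)**2 = (32 + 145)**2 = 177**2 = 31329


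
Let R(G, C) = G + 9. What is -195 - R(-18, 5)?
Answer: -186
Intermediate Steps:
R(G, C) = 9 + G
-195 - R(-18, 5) = -195 - (9 - 18) = -195 - 1*(-9) = -195 + 9 = -186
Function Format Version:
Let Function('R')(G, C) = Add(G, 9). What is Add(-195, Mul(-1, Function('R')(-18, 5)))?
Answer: -186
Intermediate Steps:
Function('R')(G, C) = Add(9, G)
Add(-195, Mul(-1, Function('R')(-18, 5))) = Add(-195, Mul(-1, Add(9, -18))) = Add(-195, Mul(-1, -9)) = Add(-195, 9) = -186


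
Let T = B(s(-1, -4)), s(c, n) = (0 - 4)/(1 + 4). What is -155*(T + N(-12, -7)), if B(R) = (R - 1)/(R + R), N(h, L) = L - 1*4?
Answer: 12245/8 ≈ 1530.6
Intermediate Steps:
s(c, n) = -4/5
N(h, L) = -4 + L (N(h, L) = L - 4 = -4 + L)
B(R) = (-1 + R)/(2*R) (B(R) = (-1 + R)/((2*R)) = (-1 + R)*(1/(2*R)) = (-1 + R)/(2*R))
T = 9/8 (T = (-1 - 4/5)/(2*(-4/5)) = (1/2)*(-5/4)*(-9/5) = 9/8 ≈ 1.1250)
-155*(T + N(-12, -7)) = -155*(9/8 + (-4 - 7)) = -155*(9/8 - 11) = -155*(-79/8) = 12245/8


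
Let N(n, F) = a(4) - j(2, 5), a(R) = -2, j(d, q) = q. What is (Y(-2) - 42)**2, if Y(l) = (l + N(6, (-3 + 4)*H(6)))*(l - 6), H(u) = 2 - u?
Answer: 900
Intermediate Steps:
N(n, F) = -7 (N(n, F) = -2 - 1*5 = -2 - 5 = -7)
Y(l) = (-7 + l)*(-6 + l) (Y(l) = (l - 7)*(l - 6) = (-7 + l)*(-6 + l))
(Y(-2) - 42)**2 = ((42 + (-2)**2 - 13*(-2)) - 42)**2 = ((42 + 4 + 26) - 42)**2 = (72 - 42)**2 = 30**2 = 900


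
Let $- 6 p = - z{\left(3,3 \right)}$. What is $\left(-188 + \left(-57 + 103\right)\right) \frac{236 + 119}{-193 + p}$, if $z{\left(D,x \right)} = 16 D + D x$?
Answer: $\frac{100820}{367} \approx 274.71$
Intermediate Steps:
$p = \frac{19}{2}$ ($p = - \frac{\left(-1\right) 3 \left(16 + 3\right)}{6} = - \frac{\left(-1\right) 3 \cdot 19}{6} = - \frac{\left(-1\right) 57}{6} = \left(- \frac{1}{6}\right) \left(-57\right) = \frac{19}{2} \approx 9.5$)
$\left(-188 + \left(-57 + 103\right)\right) \frac{236 + 119}{-193 + p} = \left(-188 + \left(-57 + 103\right)\right) \frac{236 + 119}{-193 + \frac{19}{2}} = \left(-188 + 46\right) \frac{355}{- \frac{367}{2}} = - 142 \cdot 355 \left(- \frac{2}{367}\right) = \left(-142\right) \left(- \frac{710}{367}\right) = \frac{100820}{367}$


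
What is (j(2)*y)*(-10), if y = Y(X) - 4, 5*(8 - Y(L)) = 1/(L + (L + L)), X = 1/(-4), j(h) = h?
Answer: -256/3 ≈ -85.333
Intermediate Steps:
X = -¼ ≈ -0.25000
Y(L) = 8 - 1/(15*L) (Y(L) = 8 - 1/(5*(L + (L + L))) = 8 - 1/(5*(L + 2*L)) = 8 - 1/(3*L)/5 = 8 - 1/(15*L))
y = 64/15 (y = (8 - 1/(15*(-¼))) - 4 = (8 - 1/15*(-4)) - 4 = (8 + 4/15) - 4 = 124/15 - 4 = 64/15 ≈ 4.2667)
(j(2)*y)*(-10) = (2*(64/15))*(-10) = (128/15)*(-10) = -256/3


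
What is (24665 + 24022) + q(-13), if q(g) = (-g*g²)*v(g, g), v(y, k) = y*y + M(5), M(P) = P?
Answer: 430965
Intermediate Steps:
v(y, k) = 5 + y² (v(y, k) = y*y + 5 = y² + 5 = 5 + y²)
q(g) = -g³*(5 + g²) (q(g) = (-g*g²)*(5 + g²) = (-g³)*(5 + g²) = -g³*(5 + g²))
(24665 + 24022) + q(-13) = (24665 + 24022) + (-13)³*(-5 - 1*(-13)²) = 48687 - 2197*(-5 - 1*169) = 48687 - 2197*(-5 - 169) = 48687 - 2197*(-174) = 48687 + 382278 = 430965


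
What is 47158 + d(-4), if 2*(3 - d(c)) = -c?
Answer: 47159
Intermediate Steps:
d(c) = 3 + c/2 (d(c) = 3 - (-1)*c/2 = 3 + c/2)
47158 + d(-4) = 47158 + (3 + (1/2)*(-4)) = 47158 + (3 - 2) = 47158 + 1 = 47159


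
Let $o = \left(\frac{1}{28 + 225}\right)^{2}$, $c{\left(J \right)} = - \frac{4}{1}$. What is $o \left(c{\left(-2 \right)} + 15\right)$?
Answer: $\frac{1}{5819} \approx 0.00017185$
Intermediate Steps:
$c{\left(J \right)} = -4$ ($c{\left(J \right)} = \left(-4\right) 1 = -4$)
$o = \frac{1}{64009}$ ($o = \left(\frac{1}{253}\right)^{2} = \frac{1}{64009} \approx 1.5623 \cdot 10^{-5}$)
$o \left(c{\left(-2 \right)} + 15\right) = \frac{-4 + 15}{64009} = \frac{1}{64009} \cdot 11 = \frac{1}{5819}$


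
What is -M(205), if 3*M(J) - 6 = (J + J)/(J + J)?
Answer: -7/3 ≈ -2.3333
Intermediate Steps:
M(J) = 7/3 (M(J) = 2 + ((J + J)/(J + J))/3 = 2 + ((2*J)/((2*J)))/3 = 2 + ((2*J)*(1/(2*J)))/3 = 2 + (⅓)*1 = 2 + ⅓ = 7/3)
-M(205) = -1*7/3 = -7/3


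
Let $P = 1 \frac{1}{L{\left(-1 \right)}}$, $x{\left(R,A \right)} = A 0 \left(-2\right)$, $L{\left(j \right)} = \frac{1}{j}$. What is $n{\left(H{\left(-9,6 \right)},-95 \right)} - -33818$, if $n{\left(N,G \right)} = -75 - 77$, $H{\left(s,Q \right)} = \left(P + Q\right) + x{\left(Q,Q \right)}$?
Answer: $33666$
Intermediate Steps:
$x{\left(R,A \right)} = 0$ ($x{\left(R,A \right)} = 0 \left(-2\right) = 0$)
$P = -1$ ($P = 1 \frac{1}{\frac{1}{-1}} = 1 \frac{1}{-1} = 1 \left(-1\right) = -1$)
$H{\left(s,Q \right)} = -1 + Q$ ($H{\left(s,Q \right)} = \left(-1 + Q\right) + 0 = -1 + Q$)
$n{\left(N,G \right)} = -152$ ($n{\left(N,G \right)} = -75 - 77 = -152$)
$n{\left(H{\left(-9,6 \right)},-95 \right)} - -33818 = -152 - -33818 = -152 + 33818 = 33666$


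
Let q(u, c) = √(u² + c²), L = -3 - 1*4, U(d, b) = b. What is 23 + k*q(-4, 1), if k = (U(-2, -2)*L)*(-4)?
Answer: 23 - 56*√17 ≈ -207.89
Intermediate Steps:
L = -7 (L = -3 - 4 = -7)
q(u, c) = √(c² + u²)
k = -56 (k = -2*(-7)*(-4) = 14*(-4) = -56)
23 + k*q(-4, 1) = 23 - 56*√(1² + (-4)²) = 23 - 56*√(1 + 16) = 23 - 56*√17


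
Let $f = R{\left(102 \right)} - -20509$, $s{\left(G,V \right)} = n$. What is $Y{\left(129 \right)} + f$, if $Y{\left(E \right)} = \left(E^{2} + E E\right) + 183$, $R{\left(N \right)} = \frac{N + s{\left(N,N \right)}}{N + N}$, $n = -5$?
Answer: $\frac{11010793}{204} \approx 53975.0$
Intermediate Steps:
$s{\left(G,V \right)} = -5$
$R{\left(N \right)} = \frac{-5 + N}{2 N}$ ($R{\left(N \right)} = \frac{N - 5}{N + N} = \frac{-5 + N}{2 N}$)
$Y{\left(E \right)} = 183 + 2 E^{2}$ ($Y{\left(E \right)} = \left(E^{2} + E^{2}\right) + 183 = 2 E^{2} + 183 = 183 + 2 E^{2}$)
$f = \frac{4183933}{204}$ ($f = \frac{-5 + 102}{2 \cdot 102} - -20509 = \frac{1}{2} \cdot \frac{1}{102} \cdot 97 + 20509 = \frac{97}{204} + 20509 = \frac{4183933}{204} \approx 20509.0$)
$Y{\left(129 \right)} + f = \left(183 + 2 \cdot 129^{2}\right) + \frac{4183933}{204} = \left(183 + 2 \cdot 16641\right) + \frac{4183933}{204} = \left(183 + 33282\right) + \frac{4183933}{204} = 33465 + \frac{4183933}{204} = \frac{11010793}{204}$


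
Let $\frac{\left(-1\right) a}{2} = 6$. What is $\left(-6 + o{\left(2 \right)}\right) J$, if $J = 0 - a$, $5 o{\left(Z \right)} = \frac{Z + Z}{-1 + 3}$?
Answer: $- \frac{336}{5} \approx -67.2$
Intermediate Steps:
$o{\left(Z \right)} = \frac{Z}{5}$ ($o{\left(Z \right)} = \frac{\left(Z + Z\right) \frac{1}{-1 + 3}}{5} = \frac{2 Z \frac{1}{2}}{5} = \frac{Z}{5}$)
$a = -12$ ($a = \left(-2\right) 6 = -12$)
$J = 12$ ($J = 0 - -12 = 0 + 12 = 12$)
$\left(-6 + o{\left(2 \right)}\right) J = \left(-6 + \frac{1}{5} \cdot 2\right) 12 = \left(-6 + \frac{2}{5}\right) 12 = \left(- \frac{28}{5}\right) 12 = - \frac{336}{5}$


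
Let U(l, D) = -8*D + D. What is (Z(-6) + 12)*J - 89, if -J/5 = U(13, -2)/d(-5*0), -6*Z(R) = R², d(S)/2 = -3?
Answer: -19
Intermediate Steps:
d(S) = -6 (d(S) = 2*(-3) = -6)
U(l, D) = -7*D
Z(R) = -R²/6
J = 35/3 (J = -5*(-7*(-2))/(-6) = -70*(-1)/6 = -5*(-7/3) = 35/3 ≈ 11.667)
(Z(-6) + 12)*J - 89 = (-⅙*(-6)² + 12)*(35/3) - 89 = (-⅙*36 + 12)*(35/3) - 89 = (-6 + 12)*(35/3) - 89 = 6*(35/3) - 89 = 70 - 89 = -19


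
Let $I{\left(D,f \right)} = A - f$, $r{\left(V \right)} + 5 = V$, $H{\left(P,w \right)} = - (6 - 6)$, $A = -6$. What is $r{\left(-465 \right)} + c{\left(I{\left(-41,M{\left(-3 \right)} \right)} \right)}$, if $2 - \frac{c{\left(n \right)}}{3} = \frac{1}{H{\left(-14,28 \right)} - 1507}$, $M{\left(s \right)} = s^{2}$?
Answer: $- \frac{699245}{1507} \approx -464.0$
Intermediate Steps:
$H{\left(P,w \right)} = 0$ ($H{\left(P,w \right)} = \left(-1\right) 0 = 0$)
$r{\left(V \right)} = -5 + V$
$I{\left(D,f \right)} = -6 - f$
$c{\left(n \right)} = \frac{9045}{1507}$ ($c{\left(n \right)} = 6 - \frac{3}{0 - 1507} = 6 - \frac{3}{-1507} = 6 - - \frac{3}{1507} = 6 + \frac{3}{1507} = \frac{9045}{1507}$)
$r{\left(-465 \right)} + c{\left(I{\left(-41,M{\left(-3 \right)} \right)} \right)} = \left(-5 - 465\right) + \frac{9045}{1507} = -470 + \frac{9045}{1507} = - \frac{699245}{1507}$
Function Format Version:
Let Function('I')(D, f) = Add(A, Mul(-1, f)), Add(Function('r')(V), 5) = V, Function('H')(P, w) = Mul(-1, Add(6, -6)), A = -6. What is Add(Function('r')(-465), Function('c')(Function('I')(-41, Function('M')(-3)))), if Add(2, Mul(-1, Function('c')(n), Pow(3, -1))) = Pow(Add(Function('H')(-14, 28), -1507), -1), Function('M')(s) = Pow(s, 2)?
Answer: Rational(-699245, 1507) ≈ -464.00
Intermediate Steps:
Function('H')(P, w) = 0 (Function('H')(P, w) = Mul(-1, 0) = 0)
Function('r')(V) = Add(-5, V)
Function('I')(D, f) = Add(-6, Mul(-1, f))
Function('c')(n) = Rational(9045, 1507) (Function('c')(n) = Add(6, Mul(-3, Pow(Add(0, -1507), -1))) = Add(6, Mul(-3, Pow(-1507, -1))) = Add(6, Mul(-3, Rational(-1, 1507))) = Add(6, Rational(3, 1507)) = Rational(9045, 1507))
Add(Function('r')(-465), Function('c')(Function('I')(-41, Function('M')(-3)))) = Add(Add(-5, -465), Rational(9045, 1507)) = Add(-470, Rational(9045, 1507)) = Rational(-699245, 1507)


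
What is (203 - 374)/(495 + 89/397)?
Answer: -67887/196604 ≈ -0.34530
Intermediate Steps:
(203 - 374)/(495 + 89/397) = -171/(495 + 89*(1/397)) = -171/(495 + 89/397) = -171/196604/397 = -171*397/196604 = -67887/196604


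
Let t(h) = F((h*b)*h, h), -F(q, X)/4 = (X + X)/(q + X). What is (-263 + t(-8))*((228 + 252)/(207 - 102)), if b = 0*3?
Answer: -8672/7 ≈ -1238.9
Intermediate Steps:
b = 0
F(q, X) = -8*X/(X + q) (F(q, X) = -4*(X + X)/(q + X) = -4*2*X/(X + q) = -8*X/(X + q))
t(h) = -8 (t(h) = -8*h/(h + (h*0)*h) = -8*h/(h + 0*h) = -8*h/(h + 0) = -8*h/h = -8)
(-263 + t(-8))*((228 + 252)/(207 - 102)) = (-263 - 8)*((228 + 252)/(207 - 102)) = -130080/105 = -271*32/7 = -8672/7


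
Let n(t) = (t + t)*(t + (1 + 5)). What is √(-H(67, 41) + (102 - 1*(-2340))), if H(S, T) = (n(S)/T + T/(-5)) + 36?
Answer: √91430205/205 ≈ 46.643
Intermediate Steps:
n(t) = 2*t*(6 + t) (n(t) = (2*t)*(t + 6) = (2*t)*(6 + t) = 2*t*(6 + t))
H(S, T) = 36 - T/5 + 2*S*(6 + S)/T (H(S, T) = ((2*S*(6 + S))/T + T/(-5)) + 36 = (2*S*(6 + S)/T + T*(-⅕)) + 36 = (2*S*(6 + S)/T - T/5) + 36 = (-T/5 + 2*S*(6 + S)/T) + 36 = 36 - T/5 + 2*S*(6 + S)/T)
√(-H(67, 41) + (102 - 1*(-2340))) = √(-(41*(180 - 1*41) + 10*67*(6 + 67))/(5*41) + (102 - 1*(-2340))) = √(-(41*(180 - 41) + 10*67*73)/(5*41) + (102 + 2340)) = √(-(41*139 + 48910)/(5*41) + 2442) = √(-(5699 + 48910)/(5*41) + 2442) = √(-54609/(5*41) + 2442) = √(-1*54609/205 + 2442) = √(-54609/205 + 2442) = √(446001/205) = √91430205/205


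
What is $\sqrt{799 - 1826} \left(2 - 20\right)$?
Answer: $- 18 i \sqrt{1027} \approx - 576.84 i$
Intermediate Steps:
$\sqrt{799 - 1826} \left(2 - 20\right) = \sqrt{-1027} \left(2 - 20\right) = i \sqrt{1027} \left(-18\right) = - 18 i \sqrt{1027}$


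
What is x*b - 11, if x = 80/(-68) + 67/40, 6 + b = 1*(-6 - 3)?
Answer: -2513/136 ≈ -18.478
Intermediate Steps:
b = -15 (b = -6 + 1*(-6 - 3) = -6 + 1*(-9) = -6 - 9 = -15)
x = 339/680 (x = 80*(-1/68) + 67*(1/40) = -20/17 + 67/40 = 339/680 ≈ 0.49853)
x*b - 11 = (339/680)*(-15) - 11 = -1017/136 - 11 = -2513/136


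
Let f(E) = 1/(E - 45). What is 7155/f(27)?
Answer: -128790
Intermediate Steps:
f(E) = 1/(-45 + E)
7155/f(27) = 7155/(1/(-45 + 27)) = 7155/(1/(-18)) = 7155/(-1/18) = 7155*(-18) = -128790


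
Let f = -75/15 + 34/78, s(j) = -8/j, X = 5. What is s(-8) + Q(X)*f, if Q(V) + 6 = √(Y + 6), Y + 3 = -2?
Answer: 929/39 ≈ 23.821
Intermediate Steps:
Y = -5 (Y = -3 - 2 = -5)
Q(V) = -5 (Q(V) = -6 + √(-5 + 6) = -6 + √1 = -6 + 1 = -5)
f = -178/39 (f = -75*1/15 + 34*(1/78) = -5 + 17/39 = -178/39 ≈ -4.5641)
s(-8) + Q(X)*f = -8/(-8) - 5*(-178/39) = -8*(-⅛) + 890/39 = 1 + 890/39 = 929/39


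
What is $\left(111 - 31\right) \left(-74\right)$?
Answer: $-5920$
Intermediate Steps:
$\left(111 - 31\right) \left(-74\right) = 80 \left(-74\right) = -5920$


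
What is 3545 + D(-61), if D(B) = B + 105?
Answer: 3589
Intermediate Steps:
D(B) = 105 + B
3545 + D(-61) = 3545 + (105 - 61) = 3545 + 44 = 3589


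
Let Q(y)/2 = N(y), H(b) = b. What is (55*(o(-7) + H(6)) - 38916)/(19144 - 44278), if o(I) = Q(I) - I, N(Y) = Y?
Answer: 38971/25134 ≈ 1.5505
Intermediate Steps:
Q(y) = 2*y
o(I) = I (o(I) = 2*I - I = I)
(55*(o(-7) + H(6)) - 38916)/(19144 - 44278) = (55*(-7 + 6) - 38916)/(19144 - 44278) = (55*(-1) - 38916)/(-25134) = (-55 - 38916)*(-1/25134) = -38971*(-1/25134) = 38971/25134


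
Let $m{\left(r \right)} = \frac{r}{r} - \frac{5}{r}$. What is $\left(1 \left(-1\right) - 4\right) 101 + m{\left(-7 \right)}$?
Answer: $- \frac{3523}{7} \approx -503.29$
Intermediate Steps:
$m{\left(r \right)} = 1 - \frac{5}{r}$
$\left(1 \left(-1\right) - 4\right) 101 + m{\left(-7 \right)} = \left(1 \left(-1\right) - 4\right) 101 + \frac{-5 - 7}{-7} = \left(-1 - 4\right) 101 - - \frac{12}{7} = \left(-5\right) 101 + \frac{12}{7} = -505 + \frac{12}{7} = - \frac{3523}{7}$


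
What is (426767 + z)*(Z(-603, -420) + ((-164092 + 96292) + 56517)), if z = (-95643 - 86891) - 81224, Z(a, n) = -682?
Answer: -1950402685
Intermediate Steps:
z = -263758 (z = -182534 - 81224 = -263758)
(426767 + z)*(Z(-603, -420) + ((-164092 + 96292) + 56517)) = (426767 - 263758)*(-682 + ((-164092 + 96292) + 56517)) = 163009*(-682 + (-67800 + 56517)) = 163009*(-682 - 11283) = 163009*(-11965) = -1950402685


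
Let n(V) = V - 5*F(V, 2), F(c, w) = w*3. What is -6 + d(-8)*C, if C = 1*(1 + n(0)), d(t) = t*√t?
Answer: -6 + 464*I*√2 ≈ -6.0 + 656.2*I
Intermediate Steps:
d(t) = t^(3/2)
F(c, w) = 3*w
n(V) = -30 + V (n(V) = V - 15*2 = V - 5*6 = V - 30 = -30 + V)
C = -29 (C = 1*(1 + (-30 + 0)) = 1*(1 - 30) = 1*(-29) = -29)
-6 + d(-8)*C = -6 + (-8)^(3/2)*(-29) = -6 - 16*I*√2*(-29) = -6 + 464*I*√2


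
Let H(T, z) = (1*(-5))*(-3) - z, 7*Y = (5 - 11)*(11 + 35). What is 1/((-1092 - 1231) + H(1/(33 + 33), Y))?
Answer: -7/15880 ≈ -0.00044081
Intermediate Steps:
Y = -276/7 (Y = ((5 - 11)*(11 + 35))/7 = (-6*46)/7 = (⅐)*(-276) = -276/7 ≈ -39.429)
H(T, z) = 15 - z (H(T, z) = -5*(-3) - z = 15 - z)
1/((-1092 - 1231) + H(1/(33 + 33), Y)) = 1/((-1092 - 1231) + (15 - 1*(-276/7))) = 1/(-2323 + (15 + 276/7)) = 1/(-2323 + 381/7) = 1/(-15880/7) = -7/15880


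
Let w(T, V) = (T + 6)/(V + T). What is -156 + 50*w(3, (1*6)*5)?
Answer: -1566/11 ≈ -142.36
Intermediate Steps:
w(T, V) = (6 + T)/(T + V)
-156 + 50*w(3, (1*6)*5) = -156 + 50*((6 + 3)/(3 + (1*6)*5)) = -156 + 50*(9/(3 + 6*5)) = -156 + 50*(9/(3 + 30)) = -156 + 50*(9/33) = -156 + 50*((1/33)*9) = -156 + 50*(3/11) = -156 + 150/11 = -1566/11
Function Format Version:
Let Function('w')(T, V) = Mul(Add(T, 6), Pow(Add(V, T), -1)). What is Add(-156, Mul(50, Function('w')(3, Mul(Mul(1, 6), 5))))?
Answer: Rational(-1566, 11) ≈ -142.36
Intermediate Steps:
Function('w')(T, V) = Mul(Pow(Add(T, V), -1), Add(6, T)) (Function('w')(T, V) = Mul(Add(6, T), Pow(Add(T, V), -1)) = Mul(Pow(Add(T, V), -1), Add(6, T)))
Add(-156, Mul(50, Function('w')(3, Mul(Mul(1, 6), 5)))) = Add(-156, Mul(50, Mul(Pow(Add(3, Mul(Mul(1, 6), 5)), -1), Add(6, 3)))) = Add(-156, Mul(50, Mul(Pow(Add(3, Mul(6, 5)), -1), 9))) = Add(-156, Mul(50, Mul(Pow(Add(3, 30), -1), 9))) = Add(-156, Mul(50, Mul(Pow(33, -1), 9))) = Add(-156, Mul(50, Mul(Rational(1, 33), 9))) = Add(-156, Mul(50, Rational(3, 11))) = Add(-156, Rational(150, 11)) = Rational(-1566, 11)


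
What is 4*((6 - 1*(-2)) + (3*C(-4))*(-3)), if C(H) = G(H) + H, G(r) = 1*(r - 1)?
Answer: 356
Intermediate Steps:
G(r) = -1 + r (G(r) = 1*(-1 + r) = -1 + r)
C(H) = -1 + 2*H (C(H) = (-1 + H) + H = -1 + 2*H)
4*((6 - 1*(-2)) + (3*C(-4))*(-3)) = 4*((6 - 1*(-2)) + (3*(-1 + 2*(-4)))*(-3)) = 4*((6 + 2) + (3*(-1 - 8))*(-3)) = 4*(8 + (3*(-9))*(-3)) = 4*(8 - 27*(-3)) = 4*(8 + 81) = 4*89 = 356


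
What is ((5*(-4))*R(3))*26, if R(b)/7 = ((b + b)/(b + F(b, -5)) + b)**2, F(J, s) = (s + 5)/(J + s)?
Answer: -91000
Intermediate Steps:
F(J, s) = (5 + s)/(J + s)
R(b) = 7*(2 + b)**2 (R(b) = 7*((b + b)/(b + (5 - 5)/(b - 5)) + b)**2 = 7*((2*b)/(b + 0/(-5 + b)) + b)**2 = 7*((2*b)/(b + 0) + b)**2 = 7*((2*b)/b + b)**2 = 7*(2 + b)**2)
((5*(-4))*R(3))*26 = ((5*(-4))*(7*(2 + 3)**2))*26 = -140*5**2*26 = -140*25*26 = -20*175*26 = -3500*26 = -91000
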